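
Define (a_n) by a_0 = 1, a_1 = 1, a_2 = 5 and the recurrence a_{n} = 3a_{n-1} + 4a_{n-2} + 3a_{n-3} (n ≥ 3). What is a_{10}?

450404

The ordinary generating function has denominator 1 - 3z - 4z^2 - 3z^3.
Iterating the recurrence: a_0,…,a_{10} = 1, 1, 5, 22, 89, 370, 1532, 6343, 26267, 108769, 450404.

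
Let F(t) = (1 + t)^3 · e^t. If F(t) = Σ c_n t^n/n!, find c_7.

The EGF product rule gives c_7 = Σ_{k_1+k_2=7} C(7; k_1,k_2) · ∏ g_i(k_i), where (1+t)^3 gives the falling factorial (3)_k; e^t gives (1)^k.
g_1(k) for k = 0…7: 1, 3, 6, 6, 0, 0, 0, 0.
g_2(k) for k = 0…7: 1, 1, 1, 1, 1, 1, 1, 1.
c_7 = Σ_k C(7,k)·g_1(k)·g_2(7−k) = 1·1·1 + 7·3·1 + 21·6·1 + 35·6·1 = 1 + 21 + 126 + 210 = 358.

358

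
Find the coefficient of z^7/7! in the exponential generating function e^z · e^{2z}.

2187

The EGF product rule gives c_7 = Σ_{k_1+k_2=7} C(7; k_1,k_2) · ∏ g_i(k_i), where e^z gives (1)^k; e^{2z} gives (2)^k.
g_1(k) for k = 0…7: 1, 1, 1, 1, 1, 1, 1, 1.
g_2(k) for k = 0…7: 1, 2, 4, 8, 16, 32, 64, 128.
c_7 = Σ_k C(7,k)·g_1(k)·g_2(7−k) = 1·1·128 + 7·1·64 + 21·1·32 + 35·1·16 + 35·1·8 + 21·1·4 + 7·1·2 + 1·1·1 = 128 + 448 + 672 + 560 + 280 + 84 + 14 + 1 = 2187.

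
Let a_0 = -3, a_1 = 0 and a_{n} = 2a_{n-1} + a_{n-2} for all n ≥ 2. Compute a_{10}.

The ordinary generating function has denominator 1 - 2z - z^2.
Iterating the recurrence: a_0,…,a_{10} = -3, 0, -3, -6, -15, -36, -87, -210, -507, -1224, -2955.

-2955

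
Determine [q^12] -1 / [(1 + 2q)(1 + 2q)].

The denominator gives the recurrence a_n = −4a_(n−1) − 4a_(n−2) for n ≥ 2; the numerator fixes a_0 = -1, a_1 = 4.
Iterating: -1, 4, -12, 32, -80, 192, -448, 1024, -2304, 5120, -11264, 24576, -53248, so a_12 = -53248.

-53248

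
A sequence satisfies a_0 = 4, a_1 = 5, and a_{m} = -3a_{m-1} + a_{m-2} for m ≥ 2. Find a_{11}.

The ordinary generating function has denominator 1 + 3x - x^2.
Iterating the recurrence: a_0,…,a_{11} = 4, 5, -11, 38, -125, 413, -1364, 4505, -14879, 49142, -162305, 536057.

536057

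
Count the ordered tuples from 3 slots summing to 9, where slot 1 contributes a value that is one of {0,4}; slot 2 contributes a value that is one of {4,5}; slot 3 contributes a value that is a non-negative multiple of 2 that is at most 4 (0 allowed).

The generating function for the choices is (1 + y⁴)·(y⁴ + y⁵)·(1 + y² + y⁴); the count is [y⁹].
(1 + y⁴) has coefficients 1,0,0,0,1 for degrees 0…4.
(y⁴ + y⁵) has coefficients 0,0,0,0,1,1,0,0,0,0 for degrees 0…9.
Finally multiplying by (1 + y² + y⁴), the product of all factors after the first has coefficients 0,0,0,0,1,1,1,1,1,1 for degrees 0…9.
[y⁹] = 1·1 + 1·1 = 2.

2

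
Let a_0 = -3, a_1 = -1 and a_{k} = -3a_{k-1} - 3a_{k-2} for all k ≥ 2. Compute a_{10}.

-1701

The ordinary generating function has denominator 1 + 3y + 3y^2.
Iterating the recurrence: a_0,…,a_{10} = -3, -1, 12, -33, 63, -90, 81, 27, -324, 891, -1701.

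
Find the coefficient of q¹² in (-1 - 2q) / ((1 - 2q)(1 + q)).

Partial fractions give a closed form: a_n = (-4/3)·2^n + (1/3)·(-1)^n.
At n = 12: a_12 = -5461.

-5461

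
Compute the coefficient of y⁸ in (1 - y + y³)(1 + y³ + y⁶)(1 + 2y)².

(1 - y + y³) has coefficients 1,-1,0,1 for degrees 0…3.
(1 + y³ + y⁶) has coefficients 1,0,0,1,0,0,1,0,0 for degrees 0…8.
Finally multiplying by (1 + 2y)², the product of all factors after the first has coefficients 1,4,4,1,4,4,1,4,4 for degrees 0…8.
[y⁸] = 1·4 − 1·4 + 1·4 = 4.

4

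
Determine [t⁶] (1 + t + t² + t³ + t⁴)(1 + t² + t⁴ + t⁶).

3

(1 + t + t² + t³ + t⁴) has coefficients 1,1,1,1,1 for degrees 0…4.
(1 + t² + t⁴ + t⁶) has coefficients 1,0,1,0,1,0,1 for degrees 0…6.
[t⁶] = 1·1 + 1·0 + 1·1 + 1·0 + 1·1 = 3.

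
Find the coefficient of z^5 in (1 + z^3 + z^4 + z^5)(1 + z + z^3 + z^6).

(1 + z^3 + z^4 + z^5) has coefficients 1,0,0,1,1,1 for degrees 0…5.
(1 + z + z^3 + z^6) has coefficients 1,1,0,1,0,0 for degrees 0…5.
[z^5] = 1·0 + 1·0 + 1·1 + 1·1 = 2.

2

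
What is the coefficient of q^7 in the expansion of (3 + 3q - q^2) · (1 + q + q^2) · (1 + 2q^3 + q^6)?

4

(3 + 3q - q^2) has coefficients 3,3,-1 for degrees 0…2.
(1 + q + q^2) has coefficients 1,1,1,0,0,0,0,0 for degrees 0…7.
Finally multiplying by (1 + 2q^3 + q^6), the product of all factors after the first has coefficients 1,1,1,2,2,2,1,1 for degrees 0…7.
[q^7] = 3·1 + 3·1 − 1·2 = 4.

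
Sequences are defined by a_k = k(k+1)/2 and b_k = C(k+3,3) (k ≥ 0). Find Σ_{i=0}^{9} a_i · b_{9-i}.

This is [x^9] in the product of the two ordinary generating functions.
Σ = 0·220 + 1·165 + 3·120 + 6·84 + 10·56 + 15·35 + 21·20 + 28·10 + 36·4 + 45·1 = 3003.

3003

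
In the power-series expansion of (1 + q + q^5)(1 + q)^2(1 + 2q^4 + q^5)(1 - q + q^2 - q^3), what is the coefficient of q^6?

4

(1 + q + q^5) has coefficients 1,1,0,0,0,1 for degrees 0…5.
(1 + q)^2 has coefficients 1,2,1,0,0,0,0 for degrees 0…6.
Multiplying by (1 + 2q^4 + q^5) gives running coefficients 1,2,1,0,2,5,4 for degrees 0…6.
Finally multiplying by (1 - q + q^2 - q^3), the product of all factors after the first has coefficients 1,1,0,0,1,2,1 for degrees 0…6.
[q^6] = 1·1 + 1·2 + 1·1 = 4.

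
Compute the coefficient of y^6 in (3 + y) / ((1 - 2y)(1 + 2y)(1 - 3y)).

Partial fractions give a closed form: a_n = (-7/2)·2^n + (1/2)·(-2)^n + (6)·3^n.
At n = 6: a_6 = 4182.

4182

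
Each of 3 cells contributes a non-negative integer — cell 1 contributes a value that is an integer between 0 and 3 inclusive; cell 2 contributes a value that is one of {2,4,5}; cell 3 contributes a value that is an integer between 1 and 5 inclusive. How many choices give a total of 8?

10

The generating function for the choices is (1 + q + q² + q³)·(q² + q⁴ + q⁵)·(q + q² + q³ + q⁴ + q⁵); the count is [q⁸].
(1 + q + q² + q³) has coefficients 1,1,1,1 for degrees 0…3.
(q² + q⁴ + q⁵) has coefficients 0,0,1,0,1,1,0,0,0 for degrees 0…8.
Finally multiplying by (q + q² + q³ + q⁴ + q⁵), the product of all factors after the first has coefficients 0,0,0,1,1,2,3,3,2 for degrees 0…8.
[q⁸] = 1·2 + 1·3 + 1·3 + 1·2 = 10.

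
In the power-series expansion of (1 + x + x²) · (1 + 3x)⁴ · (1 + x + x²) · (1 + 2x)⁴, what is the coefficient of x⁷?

(1 + x + x²) has coefficients 1,1,1 for degrees 0…2.
(1 + 3x)⁴ has coefficients 1,12,54,108,81,0,0,0 for degrees 0…7.
Multiplying by (1 + x + x²) gives running coefficients 1,13,67,174,243,189,81,0 for degrees 0…7.
Finally multiplying by (1 + 2x)⁴, the product of all factors after the first has coefficients 1,21,195,1054,3675,8661,14065,15744 for degrees 0…7.
[x⁷] = 1·15744 + 1·14065 + 1·8661 = 38470.

38470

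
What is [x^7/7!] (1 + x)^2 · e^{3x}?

22599

The EGF product rule gives c_7 = Σ_{k_1+k_2=7} C(7; k_1,k_2) · ∏ g_i(k_i), where (1+x)^2 gives the falling factorial (2)_k; e^{3x} gives (3)^k.
g_1(k) for k = 0…7: 1, 2, 2, 0, 0, 0, 0, 0.
g_2(k) for k = 0…7: 1, 3, 9, 27, 81, 243, 729, 2187.
c_7 = Σ_k C(7,k)·g_1(k)·g_2(7−k) = 1·1·2187 + 7·2·729 + 21·2·243 = 2187 + 10206 + 10206 = 22599.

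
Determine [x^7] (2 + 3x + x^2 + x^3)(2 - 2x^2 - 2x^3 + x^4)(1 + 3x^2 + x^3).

-8

(2 + 3x + x^2 + x^3) has coefficients 2,3,1,1 for degrees 0…3.
(2 - 2x^2 - 2x^3 + x^4) has coefficients 2,0,-2,-2,1,0,0,0 for degrees 0…7.
Finally multiplying by (1 + 3x^2 + x^3), the product of all factors after the first has coefficients 2,0,4,0,-5,-8,1,1 for degrees 0…7.
[x^7] = 2·1 + 3·1 + 1·(-8) + 1·(-5) = -8.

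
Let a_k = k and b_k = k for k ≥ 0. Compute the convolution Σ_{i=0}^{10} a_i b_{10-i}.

165

Write out a_i and b_{10-i} for i = 0,…,10 and sum the products.
Σ = 0·10 + 1·9 + 2·8 + 3·7 + 4·6 + 5·5 + 6·4 + 7·3 + 8·2 + 9·1 + 10·0 = 165.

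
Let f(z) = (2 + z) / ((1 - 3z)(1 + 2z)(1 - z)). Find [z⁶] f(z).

Partial fractions give a closed form: a_n = (21/10)·3^n + (2/5)·(-2)^n + (-1/2)·1^n.
At n = 6: a_6 = 1556.

1556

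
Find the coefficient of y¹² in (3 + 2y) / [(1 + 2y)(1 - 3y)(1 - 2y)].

3492765

Partial fractions give a closed form: a_n = (2/5)·(-2)^n + (33/5)·3^n + (-4)·2^n.
At n = 12: a_12 = 3492765.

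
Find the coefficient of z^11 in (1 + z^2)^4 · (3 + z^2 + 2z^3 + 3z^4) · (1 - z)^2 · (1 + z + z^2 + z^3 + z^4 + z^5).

6

(1 + z^2)^4 has coefficients 1,0,4,0,6,0,4,0,1 for degrees 0…8.
(3 + z^2 + 2z^3 + 3z^4) has coefficients 3,0,1,2,3,0,0,0,0,0,0,0 for degrees 0…11.
Multiplying by (1 - z)^2 gives running coefficients 3,-6,4,0,0,-4,3,0,0,0,0,0 for degrees 0…11.
Finally multiplying by (1 + z + z^2 + z^3 + z^4 + z^5), the product of all factors after the first has coefficients 3,-3,1,1,1,-3,-3,3,-1,-1,-1,3 for degrees 0…11.
[z^11] = 1·3 + 4·(-1) + 6·3 + 4·(-3) + 1·1 = 6.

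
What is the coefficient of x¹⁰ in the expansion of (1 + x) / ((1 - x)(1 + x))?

Partial fractions give a closed form: a_n = (1)·1^n.
At n = 10: a_10 = 1.

1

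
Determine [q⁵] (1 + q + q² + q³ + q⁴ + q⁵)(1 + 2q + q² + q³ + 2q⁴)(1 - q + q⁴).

(1 + q + q² + q³ + q⁴ + q⁵) has coefficients 1,1,1,1,1,1 for degrees 0…5.
(1 + 2q + q² + q³ + 2q⁴) has coefficients 1,2,1,1,2,0 for degrees 0…5.
Finally multiplying by (1 - q + q⁴), the product of all factors after the first has coefficients 1,1,-1,0,2,0 for degrees 0…5.
[q⁵] = 1·0 + 1·2 + 1·0 + 1·(-1) + 1·1 + 1·1 = 3.

3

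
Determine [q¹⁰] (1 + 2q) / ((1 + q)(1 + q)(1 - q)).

-4

The denominator gives the recurrence a_n = −a_(n−1) + a_(n−2) + a_(n−3) for n ≥ 3; the numerator fixes a_0 = 1, a_1 = 1, a_2 = 0.
Iterating: 1, 1, 0, 2, -1, 3, -2, 4, -3, 5, -4, so a_10 = -4.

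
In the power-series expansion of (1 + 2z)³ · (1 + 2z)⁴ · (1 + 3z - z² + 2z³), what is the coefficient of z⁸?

1280

(1 + 2z)³ has coefficients 1,6,12,8 for degrees 0…3.
(1 + 2z)⁴ has coefficients 1,8,24,32,16,0,0,0,0 for degrees 0…8.
Finally multiplying by (1 + 3z - z² + 2z³), the product of all factors after the first has coefficients 1,11,47,98,104,64,48,32,0 for degrees 0…8.
[z⁸] = 1·0 + 6·32 + 12·48 + 8·64 = 1280.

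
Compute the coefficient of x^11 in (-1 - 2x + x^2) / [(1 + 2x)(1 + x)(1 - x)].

-682

Partial fractions give a closed form: a_n = (1/3)·(-2)^n + (-1)·(-1)^n + (-1/3)·1^n.
At n = 11: a_11 = -682.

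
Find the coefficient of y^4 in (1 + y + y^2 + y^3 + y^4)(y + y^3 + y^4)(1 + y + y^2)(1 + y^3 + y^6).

7

(1 + y + y^2 + y^3 + y^4) has coefficients 1,1,1,1,1 for degrees 0…4.
(y + y^3 + y^4) has coefficients 0,1,0,1,1 for degrees 0…4.
Multiplying by (1 + y + y^2) gives running coefficients 0,1,1,2,2 for degrees 0…4.
Finally multiplying by (1 + y^3 + y^6), the product of all factors after the first has coefficients 0,1,1,2,3 for degrees 0…4.
[y^4] = 1·3 + 1·2 + 1·1 + 1·1 + 1·0 = 7.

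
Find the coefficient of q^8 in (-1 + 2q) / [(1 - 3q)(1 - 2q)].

-6561

Partial fractions give a closed form: a_n = (-1)·3^n.
At n = 8: a_8 = -6561.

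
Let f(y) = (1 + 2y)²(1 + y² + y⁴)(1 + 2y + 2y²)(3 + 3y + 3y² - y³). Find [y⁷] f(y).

157

(1 + 2y)² has coefficients 1,4,4 for degrees 0…2.
(1 + y² + y⁴) has coefficients 1,0,1,0,1,0,0,0 for degrees 0…7.
Multiplying by (1 + 2y + 2y²) gives running coefficients 1,2,3,2,3,2,2,0 for degrees 0…7.
Finally multiplying by (3 + 3y + 3y² - y³), the product of all factors after the first has coefficients 3,9,18,20,22,18,19,9 for degrees 0…7.
[y⁷] = 1·9 + 4·19 + 4·18 = 157.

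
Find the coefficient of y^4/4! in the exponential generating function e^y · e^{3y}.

The EGF product rule gives c_4 = Σ_{k_1+k_2=4} C(4; k_1,k_2) · ∏ g_i(k_i), where e^y gives (1)^k; e^{3y} gives (3)^k.
g_1(k) for k = 0…4: 1, 1, 1, 1, 1.
g_2(k) for k = 0…4: 1, 3, 9, 27, 81.
c_4 = Σ_k C(4,k)·g_1(k)·g_2(4−k) = 1·1·81 + 4·1·27 + 6·1·9 + 4·1·3 + 1·1·1 = 81 + 108 + 54 + 12 + 1 = 256.

256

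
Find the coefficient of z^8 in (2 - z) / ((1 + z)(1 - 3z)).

The denominator gives the recurrence a_n = 2a_(n−1) + 3a_(n−2) for n ≥ 2; the numerator fixes a_0 = 2, a_1 = 3.
Iterating: 2, 3, 12, 33, 102, 303, 912, 2733, 8202, so a_8 = 8202.

8202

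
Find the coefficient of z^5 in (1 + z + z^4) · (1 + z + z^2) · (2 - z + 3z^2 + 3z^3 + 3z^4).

16

(1 + z + z^4) has coefficients 1,1,0,0,1 for degrees 0…4.
(1 + z + z^2) has coefficients 1,1,1,0,0,0 for degrees 0…5.
Finally multiplying by (2 - z + 3z^2 + 3z^3 + 3z^4), the product of all factors after the first has coefficients 2,1,4,5,9,6 for degrees 0…5.
[z^5] = 1·6 + 1·9 + 1·1 = 16.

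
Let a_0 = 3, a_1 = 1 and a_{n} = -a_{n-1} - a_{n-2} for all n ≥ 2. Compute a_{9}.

3

The ordinary generating function has denominator 1 + x + x^2.
Iterating the recurrence: a_0,…,a_{9} = 3, 1, -4, 3, 1, -4, 3, 1, -4, 3.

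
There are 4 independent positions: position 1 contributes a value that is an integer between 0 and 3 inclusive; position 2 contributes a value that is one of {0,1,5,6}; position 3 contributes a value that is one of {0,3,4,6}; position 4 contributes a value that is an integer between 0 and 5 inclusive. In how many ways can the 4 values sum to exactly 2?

The generating function for the choices is (1 + x + x^2 + x^3)·(1 + x + x^5 + x^6)·(1 + x^3 + x^4 + x^6)·(1 + x + x^2 + x^3 + x^4 + x^5); the count is [x^2].
(1 + x + x^2 + x^3) has coefficients 1,1,1 for degrees 0…2.
(1 + x + x^5 + x^6) has coefficients 1,1,0 for degrees 0…2.
Multiplying by (1 + x^3 + x^4 + x^6) gives running coefficients 1,1,0 for degrees 0…2.
Finally multiplying by (1 + x + x^2 + x^3 + x^4 + x^5), the product of all factors after the first has coefficients 1,2,2 for degrees 0…2.
[x^2] = 1·2 + 1·2 + 1·1 = 5.

5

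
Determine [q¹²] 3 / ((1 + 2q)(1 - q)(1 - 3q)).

1438167

Partial fractions give a closed form: a_n = (4/5)·(-2)^n + (-1/2)·1^n + (27/10)·3^n.
At n = 12: a_12 = 1438167.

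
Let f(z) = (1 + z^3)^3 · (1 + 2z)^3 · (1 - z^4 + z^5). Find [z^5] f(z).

31

(1 + z^3)^3 has coefficients 1,0,0,3,0,0 for degrees 0…5.
(1 + 2z)^3 has coefficients 1,6,12,8,0,0 for degrees 0…5.
Finally multiplying by (1 - z^4 + z^5), the product of all factors after the first has coefficients 1,6,12,8,-1,-5 for degrees 0…5.
[z^5] = 1·(-5) + 3·12 = 31.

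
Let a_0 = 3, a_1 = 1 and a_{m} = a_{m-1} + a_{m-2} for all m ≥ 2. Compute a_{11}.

The ordinary generating function has denominator 1 - y - y^2.
Iterating the recurrence: a_0,…,a_{11} = 3, 1, 4, 5, 9, 14, 23, 37, 60, 97, 157, 254.

254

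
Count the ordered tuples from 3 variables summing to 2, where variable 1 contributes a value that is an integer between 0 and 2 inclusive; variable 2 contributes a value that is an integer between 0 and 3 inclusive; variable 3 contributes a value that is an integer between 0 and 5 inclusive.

The generating function for the choices is (1 + t + t²)·(1 + t + t² + t³)·(1 + t + t² + t³ + t⁴ + t⁵); the count is [t²].
(1 + t + t²) has coefficients 1,1,1 for degrees 0…2.
(1 + t + t² + t³) has coefficients 1,1,1 for degrees 0…2.
Finally multiplying by (1 + t + t² + t³ + t⁴ + t⁵), the product of all factors after the first has coefficients 1,2,3 for degrees 0…2.
[t²] = 1·3 + 1·2 + 1·1 = 6.

6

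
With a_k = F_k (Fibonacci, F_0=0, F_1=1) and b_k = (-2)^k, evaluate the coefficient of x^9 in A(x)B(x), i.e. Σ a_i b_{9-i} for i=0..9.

220

Write out a_i and b_{9-i} for i = 0,…,9 and sum the products.
Σ = 0·(-512) + 1·256 + 1·(-128) + 2·64 + 3·(-32) + 5·16 + 8·(-8) + 13·4 + 21·(-2) + 34·1 = 220.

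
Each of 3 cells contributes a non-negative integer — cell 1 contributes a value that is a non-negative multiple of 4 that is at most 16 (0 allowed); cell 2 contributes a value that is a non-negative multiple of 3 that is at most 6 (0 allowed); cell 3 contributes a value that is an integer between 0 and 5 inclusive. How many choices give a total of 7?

4

The generating function for the choices is (1 + z^4 + z^8 + z^12 + z^16)·(1 + z^3 + z^6)·(1 + z + z^2 + z^3 + z^4 + z^5); the count is [z^7].
(1 + z^4 + z^8 + z^12 + z^16) has coefficients 1,0,0,0,1,0,0,0 for degrees 0…7.
(1 + z^3 + z^6) has coefficients 1,0,0,1,0,0,1,0 for degrees 0…7.
Finally multiplying by (1 + z + z^2 + z^3 + z^4 + z^5), the product of all factors after the first has coefficients 1,1,1,2,2,2,2,2 for degrees 0…7.
[z^7] = 1·2 + 1·2 = 4.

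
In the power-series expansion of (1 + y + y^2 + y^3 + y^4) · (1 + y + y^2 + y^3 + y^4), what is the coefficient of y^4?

5

(1 + y + y^2 + y^3 + y^4) has coefficients 1,1,1,1,1 for degrees 0…4.
(1 + y + y^2 + y^3 + y^4) has coefficients 1,1,1,1,1 for degrees 0…4.
[y^4] = 1·1 + 1·1 + 1·1 + 1·1 + 1·1 = 5.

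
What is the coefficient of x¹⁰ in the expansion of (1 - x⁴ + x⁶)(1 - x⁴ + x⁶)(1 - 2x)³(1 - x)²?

79

(1 - x⁴ + x⁶) has coefficients 1,0,0,0,-1,0,1 for degrees 0…6.
(1 - x⁴ + x⁶) has coefficients 1,0,0,0,-1,0,1,0,0,0,0 for degrees 0…10.
Multiplying by (1 - 2x)³ gives running coefficients 1,-6,12,-8,-1,6,-11,2,12,-8,0 for degrees 0…10.
Finally multiplying by (1 - x)², the product of all factors after the first has coefficients 1,-8,25,-38,27,0,-24,30,-3,-30,28 for degrees 0…10.
[x¹⁰] = 1·28 − 1·(-24) + 1·27 = 79.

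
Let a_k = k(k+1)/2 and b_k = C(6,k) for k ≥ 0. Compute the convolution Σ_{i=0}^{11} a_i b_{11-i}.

This is [x^11] in the product of the two ordinary generating functions.
Σ = 0·0 + 1·0 + 3·0 + 6·0 + 10·0 + 15·1 + 21·6 + 28·15 + 36·20 + 45·15 + 55·6 + 66·1 = 2352.

2352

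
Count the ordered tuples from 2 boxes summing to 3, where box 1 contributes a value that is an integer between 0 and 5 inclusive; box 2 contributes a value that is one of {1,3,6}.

The generating function for the choices is (1 + y + y^2 + y^3 + y^4 + y^5)·(y + y^3 + y^6); the count is [y^3].
(1 + y + y^2 + y^3 + y^4 + y^5) has coefficients 1,1,1,1 for degrees 0…3.
(y + y^3 + y^6) has coefficients 0,1,0,1 for degrees 0…3.
[y^3] = 1·1 + 1·0 + 1·1 + 1·0 = 2.

2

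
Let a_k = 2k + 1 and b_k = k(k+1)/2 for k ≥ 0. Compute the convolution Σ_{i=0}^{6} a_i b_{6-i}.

This is [x^6] in the product of the two ordinary generating functions.
Σ = 1·21 + 3·15 + 5·10 + 7·6 + 9·3 + 11·1 + 13·0 = 196.

196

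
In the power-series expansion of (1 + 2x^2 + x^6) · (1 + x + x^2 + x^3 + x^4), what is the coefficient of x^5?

2

(1 + 2x^2 + x^6) has coefficients 1,0,2,0,0,0 for degrees 0…5.
(1 + x + x^2 + x^3 + x^4) has coefficients 1,1,1,1,1,0 for degrees 0…5.
[x^5] = 1·0 + 2·1 = 2.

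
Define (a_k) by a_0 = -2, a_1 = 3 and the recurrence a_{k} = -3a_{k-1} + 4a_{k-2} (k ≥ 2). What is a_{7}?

The ordinary generating function has denominator 1 + 3t - 4t^2.
Iterating the recurrence: a_0,…,a_{7} = -2, 3, -17, 63, -257, 1023, -4097, 16383.

16383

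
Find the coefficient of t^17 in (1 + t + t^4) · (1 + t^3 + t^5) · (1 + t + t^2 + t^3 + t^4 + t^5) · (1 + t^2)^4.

(1 + t + t^4) has coefficients 1,1,0,0,1 for degrees 0…4.
(1 + t^3 + t^5) has coefficients 1,0,0,1,0,1,0,0,0,0,0,0,0,0,0,0,0,0 for degrees 0…17.
Multiplying by (1 + t + t^2 + t^3 + t^4 + t^5) gives running coefficients 1,1,1,2,2,3,2,2,2,1,1,0,0,0,0,0,0,0 for degrees 0…17.
Finally multiplying by (1 + t^2)^4, the product of all factors after the first has coefficients 1,1,5,6,12,17,20,30,27,36,30,30,26,17,16,6,6,1 for degrees 0…17.
[t^17] = 1·1 + 1·6 + 1·17 = 24.

24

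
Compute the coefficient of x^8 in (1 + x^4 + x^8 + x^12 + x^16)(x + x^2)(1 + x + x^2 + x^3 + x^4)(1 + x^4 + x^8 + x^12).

(1 + x^4 + x^8 + x^12 + x^16) has coefficients 1,0,0,0,1,0,0,0,1 for degrees 0…8.
(x + x^2) has coefficients 0,1,1,0,0,0,0,0,0 for degrees 0…8.
Multiplying by (1 + x + x^2 + x^3 + x^4) gives running coefficients 0,1,2,2,2,2,1,0,0 for degrees 0…8.
Finally multiplying by (1 + x^4 + x^8 + x^12), the product of all factors after the first has coefficients 0,1,2,2,2,3,3,2,2 for degrees 0…8.
[x^8] = 1·2 + 1·2 + 1·0 = 4.

4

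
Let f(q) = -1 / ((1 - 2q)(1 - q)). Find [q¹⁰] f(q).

-2047

The denominator gives the recurrence a_n = 3a_(n−1) − 2a_(n−2) for n ≥ 2; the numerator fixes a_0 = -1, a_1 = -3.
Iterating: -1, -3, -7, -15, -31, -63, -127, -255, -511, -1023, -2047, so a_10 = -2047.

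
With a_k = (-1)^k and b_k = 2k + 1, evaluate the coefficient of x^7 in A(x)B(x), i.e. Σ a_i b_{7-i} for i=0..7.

8

This is [x^7] in the product of the two ordinary generating functions.
Σ = 1·15 − 1·13 + 1·11 − 1·9 + 1·7 − 1·5 + 1·3 − 1·1 = 8.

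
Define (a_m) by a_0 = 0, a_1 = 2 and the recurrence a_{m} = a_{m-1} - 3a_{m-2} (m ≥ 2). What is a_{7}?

The ordinary generating function has denominator 1 - t + 3t^2.
Iterating the recurrence: a_0,…,a_{7} = 0, 2, 2, -4, -10, 2, 32, 26.

26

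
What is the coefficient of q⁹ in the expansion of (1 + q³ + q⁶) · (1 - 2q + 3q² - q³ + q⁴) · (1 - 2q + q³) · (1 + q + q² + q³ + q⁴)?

1

(1 + q³ + q⁶) has coefficients 1,0,0,1,0,0,1 for degrees 0…6.
(1 - 2q + 3q² - q³ + q⁴) has coefficients 1,-2,3,-1,1,0,0,0,0,0 for degrees 0…9.
Multiplying by (1 - 2q + q³) gives running coefficients 1,-4,7,-6,1,1,-1,1,0,0 for degrees 0…9.
Finally multiplying by (1 + q + q² + q³ + q⁴), the product of all factors after the first has coefficients 1,-3,4,-2,-1,-1,2,-4,2,1 for degrees 0…9.
[q⁹] = 1·1 + 1·2 + 1·(-2) = 1.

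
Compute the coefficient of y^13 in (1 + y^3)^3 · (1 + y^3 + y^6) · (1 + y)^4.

(1 + y^3)^3 has coefficients 1,0,0,3,0,0,3,0,0,1 for degrees 0…9.
(1 + y^3 + y^6) has coefficients 1,0,0,1,0,0,1,0,0,0,0,0,0,0 for degrees 0…13.
Finally multiplying by (1 + y)^4, the product of all factors after the first has coefficients 1,4,6,5,5,6,5,5,6,4,1,0,0,0 for degrees 0…13.
[y^13] = 1·0 + 3·1 + 3·5 + 1·5 = 23.

23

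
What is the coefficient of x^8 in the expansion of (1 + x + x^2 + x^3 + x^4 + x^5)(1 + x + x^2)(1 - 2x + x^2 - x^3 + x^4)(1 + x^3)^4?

-4

(1 + x + x^2 + x^3 + x^4 + x^5) has coefficients 1,1,1,1,1,1 for degrees 0…5.
(1 + x + x^2) has coefficients 1,1,1,0,0,0,0,0,0 for degrees 0…8.
Multiplying by (1 - 2x + x^2 - x^3 + x^4) gives running coefficients 1,-1,0,-2,1,0,1,0,0 for degrees 0…8.
Finally multiplying by (1 + x^3)^4, the product of all factors after the first has coefficients 1,-1,0,2,-3,0,-1,-2,0 for degrees 0…8.
[x^8] = 1·0 + 1·(-2) + 1·(-1) + 1·0 + 1·(-3) + 1·2 = -4.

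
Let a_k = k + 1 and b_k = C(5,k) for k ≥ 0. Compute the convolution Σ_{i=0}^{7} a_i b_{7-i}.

Write out a_i and b_{7-i} for i = 0,…,7 and sum the products.
Σ = 1·0 + 2·0 + 3·1 + 4·5 + 5·10 + 6·10 + 7·5 + 8·1 = 176.

176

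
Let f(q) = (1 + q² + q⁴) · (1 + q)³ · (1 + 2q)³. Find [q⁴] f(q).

100

(1 + q² + q⁴) has coefficients 1,0,1,0,1 for degrees 0…4.
(1 + q)³ has coefficients 1,3,3,1,0 for degrees 0…4.
Finally multiplying by (1 + 2q)³, the product of all factors after the first has coefficients 1,9,33,63,66 for degrees 0…4.
[q⁴] = 1·66 + 1·33 + 1·1 = 100.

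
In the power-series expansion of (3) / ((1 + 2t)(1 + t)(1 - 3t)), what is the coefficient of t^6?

1137

Partial fractions give a closed form: a_n = (12/5)·(-2)^n + (-3/4)·(-1)^n + (27/20)·3^n.
At n = 6: a_6 = 1137.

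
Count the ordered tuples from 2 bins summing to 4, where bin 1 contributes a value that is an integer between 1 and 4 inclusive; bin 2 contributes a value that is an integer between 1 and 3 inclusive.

3

The generating function for the choices is (x + x² + x³ + x⁴)·(x + x² + x³); the count is [x⁴].
(x + x² + x³ + x⁴) has coefficients 0,1,1,1,1 for degrees 0…4.
(x + x² + x³) has coefficients 0,1,1,1,0 for degrees 0…4.
[x⁴] = 1·1 + 1·1 + 1·1 + 1·0 = 3.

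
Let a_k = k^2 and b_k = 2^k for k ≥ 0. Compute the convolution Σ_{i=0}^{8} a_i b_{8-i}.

Write out a_i and b_{8-i} for i = 0,…,8 and sum the products.
Σ = 0·256 + 1·128 + 4·64 + 9·32 + 16·16 + 25·8 + 36·4 + 49·2 + 64·1 = 1434.

1434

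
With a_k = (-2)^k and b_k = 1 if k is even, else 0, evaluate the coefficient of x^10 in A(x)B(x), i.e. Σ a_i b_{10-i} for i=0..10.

Write out a_i and b_{10-i} for i = 0,…,10 and sum the products.
Σ = 1·1 − 2·0 + 4·1 − 8·0 + 16·1 − 32·0 + 64·1 − 128·0 + 256·1 − 512·0 + 1024·1 = 1365.

1365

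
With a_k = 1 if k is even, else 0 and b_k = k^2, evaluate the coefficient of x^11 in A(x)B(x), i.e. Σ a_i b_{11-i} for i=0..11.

286

Write out a_i and b_{11-i} for i = 0,…,11 and sum the products.
Σ = 1·121 + 0·100 + 1·81 + 0·64 + 1·49 + 0·36 + 1·25 + 0·16 + 1·9 + 0·4 + 1·1 + 0·0 = 286.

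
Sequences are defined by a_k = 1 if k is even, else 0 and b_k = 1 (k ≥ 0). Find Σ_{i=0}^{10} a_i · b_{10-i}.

Write out a_i and b_{10-i} for i = 0,…,10 and sum the products.
Σ = 1·1 + 0·1 + 1·1 + 0·1 + 1·1 + 0·1 + 1·1 + 0·1 + 1·1 + 0·1 + 1·1 = 6.

6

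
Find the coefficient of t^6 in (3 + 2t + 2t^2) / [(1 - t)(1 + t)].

The denominator gives the recurrence a_n = a_(n−2) for n ≥ 3; the numerator fixes a_0 = 3, a_1 = 2, a_2 = 5.
Iterating: 3, 2, 5, 2, 5, 2, 5, so a_6 = 5.

5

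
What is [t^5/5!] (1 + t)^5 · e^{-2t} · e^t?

The EGF product rule gives c_5 = Σ_{k_1+k_2+k_3=5} C(5; k_1,k_2,k_3) · ∏ g_i(k_i), where (1+t)^5 gives the falling factorial (5)_k; e^{-2t} gives (-2)^k; e^t gives (1)^k.
g_1(k) for k = 0…5: 1, 5, 20, 60, 120, 120.
g_2(k) for k = 0…5: 1, -2, 4, -8, 16, -32.
g_3(k) for k = 0…5: 1, 1, 1, 1, 1, 1.
First combine the last two factors: h(k) = Σ_j C(k,j)·g_2(j)·g_3(k−j) for k = 0…5: 1, -1, 1, -1, 1, -1.
c_5 = Σ_k C(5,k)·g_1(k)·h(5−k) = 1·1·(-1) + 5·5·1 + 10·20·(-1) + 10·60·1 + 5·120·(-1) + 1·120·1 = −1 + 25 − 200 + 600 − 600 + 120 = -56.

-56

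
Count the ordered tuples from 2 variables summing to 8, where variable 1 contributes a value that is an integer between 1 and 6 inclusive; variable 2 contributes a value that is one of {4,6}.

The generating function for the choices is (x + x^2 + x^3 + x^4 + x^5 + x^6)·(x^4 + x^6); the count is [x^8].
(x + x^2 + x^3 + x^4 + x^5 + x^6) has coefficients 0,1,1,1,1,1,1 for degrees 0…6.
(x^4 + x^6) has coefficients 0,0,0,0,1,0,1,0,0 for degrees 0…8.
[x^8] = 1·0 + 1·1 + 1·0 + 1·1 + 1·0 + 1·0 = 2.

2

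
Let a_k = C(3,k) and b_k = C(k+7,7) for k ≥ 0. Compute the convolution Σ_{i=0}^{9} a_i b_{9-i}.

The convolution is the t^9 coefficient of A(t)B(t).
Σ = 1·11440 + 3·6435 + 3·3432 + 1·1716 + 0·792 + 0·330 + 0·120 + 0·36 + 0·8 + 0·1 = 42757.

42757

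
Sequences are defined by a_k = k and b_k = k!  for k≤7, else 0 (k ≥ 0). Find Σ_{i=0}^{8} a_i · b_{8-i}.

6993

The convolution is the t^8 coefficient of A(t)B(t).
Σ = 0·0 + 1·5040 + 2·720 + 3·120 + 4·24 + 5·6 + 6·2 + 7·1 + 8·1 = 6993.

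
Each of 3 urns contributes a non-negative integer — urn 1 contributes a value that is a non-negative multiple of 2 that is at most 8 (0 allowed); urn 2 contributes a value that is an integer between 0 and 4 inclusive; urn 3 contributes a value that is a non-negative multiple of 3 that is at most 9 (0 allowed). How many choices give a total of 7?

6

The generating function for the choices is (1 + q² + q⁴ + q⁶ + q⁸)·(1 + q + q² + q³ + q⁴)·(1 + q³ + q⁶ + q⁹); the count is [q⁷].
(1 + q² + q⁴ + q⁶ + q⁸) has coefficients 1,0,1,0,1,0,1,0 for degrees 0…7.
(1 + q + q² + q³ + q⁴) has coefficients 1,1,1,1,1,0,0,0 for degrees 0…7.
Finally multiplying by (1 + q³ + q⁶ + q⁹), the product of all factors after the first has coefficients 1,1,1,2,2,1,2,2 for degrees 0…7.
[q⁷] = 1·2 + 1·1 + 1·2 + 1·1 = 6.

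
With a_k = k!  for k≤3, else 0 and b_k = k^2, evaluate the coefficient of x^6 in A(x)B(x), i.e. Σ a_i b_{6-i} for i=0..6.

Write out a_i and b_{6-i} for i = 0,…,6 and sum the products.
Σ = 1·36 + 1·25 + 2·16 + 6·9 + 0·4 + 0·1 + 0·0 = 147.

147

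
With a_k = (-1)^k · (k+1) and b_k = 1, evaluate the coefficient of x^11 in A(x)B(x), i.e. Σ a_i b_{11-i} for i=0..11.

-6

This is [x^11] in the product of the two ordinary generating functions.
Σ = 1·1 − 2·1 + 3·1 − 4·1 + 5·1 − 6·1 + 7·1 − 8·1 + 9·1 − 10·1 + 11·1 − 12·1 = -6.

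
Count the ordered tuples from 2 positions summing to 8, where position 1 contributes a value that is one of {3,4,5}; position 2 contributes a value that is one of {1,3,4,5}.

3

The generating function for the choices is (y^3 + y^4 + y^5)·(y + y^3 + y^4 + y^5); the count is [y^8].
(y^3 + y^4 + y^5) has coefficients 0,0,0,1,1,1 for degrees 0…5.
(y + y^3 + y^4 + y^5) has coefficients 0,1,0,1,1,1,0,0,0 for degrees 0…8.
[y^8] = 1·1 + 1·1 + 1·1 = 3.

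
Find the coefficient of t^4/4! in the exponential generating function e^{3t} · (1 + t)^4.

1473

The EGF product rule gives c_4 = Σ_{k_1+k_2=4} C(4; k_1,k_2) · ∏ g_i(k_i), where e^{3t} gives (3)^k; (1+t)^4 gives the falling factorial (4)_k.
g_1(k) for k = 0…4: 1, 3, 9, 27, 81.
g_2(k) for k = 0…4: 1, 4, 12, 24, 24.
c_4 = Σ_k C(4,k)·g_1(k)·g_2(4−k) = 1·1·24 + 4·3·24 + 6·9·12 + 4·27·4 + 1·81·1 = 24 + 288 + 648 + 432 + 81 = 1473.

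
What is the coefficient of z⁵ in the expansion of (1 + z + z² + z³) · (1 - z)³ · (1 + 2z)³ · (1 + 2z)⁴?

(1 + z + z² + z³) has coefficients 1,1,1,1 for degrees 0…3.
(1 - z)³ has coefficients 1,-3,3,-1,0,0 for degrees 0…5.
Multiplying by (1 + 2z)³ gives running coefficients 1,3,-3,-11,6,12 for degrees 0…5.
Finally multiplying by (1 + 2z)⁴, the product of all factors after the first has coefficients 1,11,45,69,-42,-252 for degrees 0…5.
[z⁵] = 1·(-252) + 1·(-42) + 1·69 + 1·45 = -180.

-180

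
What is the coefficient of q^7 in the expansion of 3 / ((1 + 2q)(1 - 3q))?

Partial fractions give a closed form: a_n = (6/5)·(-2)^n + (9/5)·3^n.
At n = 7: a_7 = 3783.

3783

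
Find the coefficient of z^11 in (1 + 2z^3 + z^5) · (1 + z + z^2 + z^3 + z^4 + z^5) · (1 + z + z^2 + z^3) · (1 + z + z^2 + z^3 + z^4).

(1 + 2z^3 + z^5) has coefficients 1,0,0,2,0,1 for degrees 0…5.
(1 + z + z^2 + z^3 + z^4 + z^5) has coefficients 1,1,1,1,1,1,0,0,0,0,0,0 for degrees 0…11.
Multiplying by (1 + z + z^2 + z^3) gives running coefficients 1,2,3,4,4,4,3,2,1,0,0,0 for degrees 0…11.
Finally multiplying by (1 + z + z^2 + z^3 + z^4), the product of all factors after the first has coefficients 1,3,6,10,14,17,18,17,14,10,6,3 for degrees 0…11.
[z^11] = 1·3 + 2·14 + 1·18 = 49.

49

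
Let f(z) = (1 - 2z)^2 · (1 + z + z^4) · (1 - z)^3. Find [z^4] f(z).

(1 - 2z)^2 has coefficients 1,-4,4 for degrees 0…2.
(1 + z + z^4) has coefficients 1,1,0,0,1 for degrees 0…4.
Finally multiplying by (1 - z)^3, the product of all factors after the first has coefficients 1,-2,0,2,0 for degrees 0…4.
[z^4] = 1·0 − 4·2 + 4·0 = -8.

-8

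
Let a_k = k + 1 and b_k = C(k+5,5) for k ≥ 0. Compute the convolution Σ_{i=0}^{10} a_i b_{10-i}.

19448

The convolution is the t^10 coefficient of A(t)B(t).
Σ = 1·3003 + 2·2002 + 3·1287 + 4·792 + 5·462 + 6·252 + 7·126 + 8·56 + 9·21 + 10·6 + 11·1 = 19448.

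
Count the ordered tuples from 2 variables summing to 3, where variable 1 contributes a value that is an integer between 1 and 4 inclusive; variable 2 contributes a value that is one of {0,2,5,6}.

2

The generating function for the choices is (y + y^2 + y^3 + y^4)·(1 + y^2 + y^5 + y^6); the count is [y^3].
(y + y^2 + y^3 + y^4) has coefficients 0,1,1,1 for degrees 0…3.
(1 + y^2 + y^5 + y^6) has coefficients 1,0,1,0 for degrees 0…3.
[y^3] = 1·1 + 1·0 + 1·1 = 2.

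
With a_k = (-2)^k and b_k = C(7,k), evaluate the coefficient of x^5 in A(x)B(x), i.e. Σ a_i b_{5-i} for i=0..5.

The convolution is the x^5 coefficient of A(x)B(x).
Σ = 1·21 − 2·35 + 4·35 − 8·21 + 16·7 − 32·1 = 3.

3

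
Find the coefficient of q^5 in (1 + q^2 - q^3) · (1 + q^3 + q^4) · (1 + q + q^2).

(1 + q^2 - q^3) has coefficients 1,0,1,-1 for degrees 0…3.
(1 + q^3 + q^4) has coefficients 1,0,0,1,1,0 for degrees 0…5.
Finally multiplying by (1 + q + q^2), the product of all factors after the first has coefficients 1,1,1,1,2,2 for degrees 0…5.
[q^5] = 1·2 + 1·1 − 1·1 = 2.

2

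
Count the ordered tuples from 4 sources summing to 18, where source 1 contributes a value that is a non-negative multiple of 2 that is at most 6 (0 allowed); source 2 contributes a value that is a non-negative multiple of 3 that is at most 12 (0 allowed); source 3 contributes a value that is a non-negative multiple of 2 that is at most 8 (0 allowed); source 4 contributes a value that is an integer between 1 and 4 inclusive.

The generating function for the choices is (1 + y^2 + y^4 + y^6)·(1 + y^3 + y^6 + y^9 + y^12)·(1 + y^2 + y^4 + y^6 + y^8)·(y + y^2 + y^3 + y^4); the count is [y^18].
(1 + y^2 + y^4 + y^6) has coefficients 1,0,1,0,1,0,1 for degrees 0…6.
(1 + y^3 + y^6 + y^9 + y^12) has coefficients 1,0,0,1,0,0,1,0,0,1,0,0,1,0,0,0,0,0,0 for degrees 0…18.
Multiplying by (1 + y^2 + y^4 + y^6 + y^8) gives running coefficients 1,0,1,1,1,1,2,1,2,2,1,2,2,1,2,1,1,1,1 for degrees 0…18.
Finally multiplying by (y + y^2 + y^3 + y^4), the product of all factors after the first has coefficients 0,1,1,2,3,3,4,5,5,6,7,6,7,7,6,7,6,5,5 for degrees 0…18.
[y^18] = 1·5 + 1·6 + 1·6 + 1·7 = 24.

24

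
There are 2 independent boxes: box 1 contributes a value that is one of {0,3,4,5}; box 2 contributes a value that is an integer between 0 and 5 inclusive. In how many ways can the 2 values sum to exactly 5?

The generating function for the choices is (1 + t³ + t⁴ + t⁵)·(1 + t + t² + t³ + t⁴ + t⁵); the count is [t⁵].
(1 + t³ + t⁴ + t⁵) has coefficients 1,0,0,1,1,1 for degrees 0…5.
(1 + t + t² + t³ + t⁴ + t⁵) has coefficients 1,1,1,1,1,1 for degrees 0…5.
[t⁵] = 1·1 + 1·1 + 1·1 + 1·1 = 4.

4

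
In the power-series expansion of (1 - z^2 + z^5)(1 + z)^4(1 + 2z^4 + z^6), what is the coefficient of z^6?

14

(1 - z^2 + z^5) has coefficients 1,0,-1,0,0,1 for degrees 0…5.
(1 + z)^4 has coefficients 1,4,6,4,1,0,0 for degrees 0…6.
Finally multiplying by (1 + 2z^4 + z^6), the product of all factors after the first has coefficients 1,4,6,4,3,8,13 for degrees 0…6.
[z^6] = 1·13 − 1·3 + 1·4 = 14.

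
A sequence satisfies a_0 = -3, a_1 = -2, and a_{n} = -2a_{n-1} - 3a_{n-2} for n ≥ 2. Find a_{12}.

The ordinary generating function has denominator 1 + 2t + 3t^2.
Iterating the recurrence: a_0,…,a_{12} = -3, -2, 13, -20, 1, 58, -119, 64, 229, -650, 613, 724, -3287.

-3287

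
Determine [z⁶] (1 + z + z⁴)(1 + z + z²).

(1 + z + z⁴) has coefficients 1,1,0,0,1 for degrees 0…4.
(1 + z + z²) has coefficients 1,1,1,0,0,0,0 for degrees 0…6.
[z⁶] = 1·0 + 1·0 + 1·1 = 1.

1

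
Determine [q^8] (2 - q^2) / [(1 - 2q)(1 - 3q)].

36283

The denominator gives the recurrence a_n = 5a_(n−1) − 6a_(n−2) for n ≥ 3; the numerator fixes a_0 = 2, a_1 = 10, a_2 = 37.
Iterating: 2, 10, 37, 125, 403, 1265, 3907, 11945, 36283, so a_8 = 36283.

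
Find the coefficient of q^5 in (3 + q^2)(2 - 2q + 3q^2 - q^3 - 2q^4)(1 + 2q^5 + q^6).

11

(3 + q^2) has coefficients 3,0,1 for degrees 0…2.
(2 - 2q + 3q^2 - q^3 - 2q^4) has coefficients 2,-2,3,-1,-2,0 for degrees 0…5.
Finally multiplying by (1 + 2q^5 + q^6), the product of all factors after the first has coefficients 2,-2,3,-1,-2,4 for degrees 0…5.
[q^5] = 3·4 + 1·(-1) = 11.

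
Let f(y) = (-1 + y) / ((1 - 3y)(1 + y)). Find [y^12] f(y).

Partial fractions give a closed form: a_n = (-1/2)·3^n + (-1/2)·(-1)^n.
At n = 12: a_12 = -265721.

-265721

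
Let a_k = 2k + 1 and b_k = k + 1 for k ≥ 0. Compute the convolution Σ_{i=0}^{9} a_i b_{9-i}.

385

The convolution is the t^9 coefficient of A(t)B(t).
Σ = 1·10 + 3·9 + 5·8 + 7·7 + 9·6 + 11·5 + 13·4 + 15·3 + 17·2 + 19·1 = 385.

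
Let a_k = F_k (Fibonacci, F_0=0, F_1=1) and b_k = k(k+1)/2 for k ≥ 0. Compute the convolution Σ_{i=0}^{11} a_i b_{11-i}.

894

The convolution is the t^11 coefficient of A(t)B(t).
Σ = 0·66 + 1·55 + 1·45 + 2·36 + 3·28 + 5·21 + 8·15 + 13·10 + 21·6 + 34·3 + 55·1 + 89·0 = 894.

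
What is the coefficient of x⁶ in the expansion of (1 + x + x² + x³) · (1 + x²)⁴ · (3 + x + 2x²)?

(1 + x + x² + x³) has coefficients 1,1,1,1 for degrees 0…3.
(1 + x²)⁴ has coefficients 1,0,4,0,6,0,4 for degrees 0…6.
Finally multiplying by (3 + x + 2x²), the product of all factors after the first has coefficients 3,1,14,4,26,6,24 for degrees 0…6.
[x⁶] = 1·24 + 1·6 + 1·26 + 1·4 = 60.

60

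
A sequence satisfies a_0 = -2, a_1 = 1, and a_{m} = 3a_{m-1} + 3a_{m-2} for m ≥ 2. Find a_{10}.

-78003

The ordinary generating function has denominator 1 - 3z - 3z^2.
Iterating the recurrence: a_0,…,a_{10} = -2, 1, -3, -6, -27, -99, -378, -1431, -5427, -20574, -78003.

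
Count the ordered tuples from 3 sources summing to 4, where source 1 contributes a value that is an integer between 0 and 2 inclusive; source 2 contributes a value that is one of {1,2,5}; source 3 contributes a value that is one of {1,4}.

2

The generating function for the choices is (1 + t + t²)·(t + t² + t⁵)·(t + t⁴); the count is [t⁴].
(1 + t + t²) has coefficients 1,1,1 for degrees 0…2.
(t + t² + t⁵) has coefficients 0,1,1,0,0 for degrees 0…4.
Finally multiplying by (t + t⁴), the product of all factors after the first has coefficients 0,0,1,1,0 for degrees 0…4.
[t⁴] = 1·0 + 1·1 + 1·1 = 2.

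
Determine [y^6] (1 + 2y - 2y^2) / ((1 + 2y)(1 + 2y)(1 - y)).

-71

The denominator gives the recurrence a_n = −3a_(n−1) + 4a_(n−3) for n ≥ 3; the numerator fixes a_0 = 1, a_1 = -1, a_2 = 1.
Iterating: 1, -1, 1, 1, -7, 25, -71, so a_6 = -71.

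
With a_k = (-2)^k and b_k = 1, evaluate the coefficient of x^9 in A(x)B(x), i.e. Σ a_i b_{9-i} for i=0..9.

Write out a_i and b_{9-i} for i = 0,…,9 and sum the products.
Σ = 1·1 − 2·1 + 4·1 − 8·1 + 16·1 − 32·1 + 64·1 − 128·1 + 256·1 − 512·1 = -341.

-341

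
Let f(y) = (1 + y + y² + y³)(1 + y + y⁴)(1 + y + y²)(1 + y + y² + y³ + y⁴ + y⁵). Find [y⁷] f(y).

29

(1 + y + y² + y³) has coefficients 1,1,1,1 for degrees 0…3.
(1 + y + y⁴) has coefficients 1,1,0,0,1,0,0,0 for degrees 0…7.
Multiplying by (1 + y + y²) gives running coefficients 1,2,2,1,1,1,1,0 for degrees 0…7.
Finally multiplying by (1 + y + y² + y³ + y⁴ + y⁵), the product of all factors after the first has coefficients 1,3,5,6,7,8,8,6 for degrees 0…7.
[y⁷] = 1·6 + 1·8 + 1·8 + 1·7 = 29.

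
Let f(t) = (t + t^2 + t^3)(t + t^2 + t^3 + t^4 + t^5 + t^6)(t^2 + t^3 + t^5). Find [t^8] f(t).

8

(t + t^2 + t^3) has coefficients 0,1,1,1 for degrees 0…3.
(t + t^2 + t^3 + t^4 + t^5 + t^6) has coefficients 0,1,1,1,1,1,1,0,0 for degrees 0…8.
Finally multiplying by (t^2 + t^3 + t^5), the product of all factors after the first has coefficients 0,0,0,1,2,2,3,3,3 for degrees 0…8.
[t^8] = 1·3 + 1·3 + 1·2 = 8.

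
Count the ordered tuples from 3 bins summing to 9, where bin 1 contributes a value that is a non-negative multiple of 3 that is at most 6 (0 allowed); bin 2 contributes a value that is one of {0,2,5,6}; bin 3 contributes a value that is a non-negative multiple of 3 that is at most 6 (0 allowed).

The generating function for the choices is (1 + q³ + q⁶)·(1 + q² + q⁵ + q⁶)·(1 + q³ + q⁶); the count is [q⁹].
(1 + q³ + q⁶) has coefficients 1,0,0,1,0,0,1 for degrees 0…6.
(1 + q² + q⁵ + q⁶) has coefficients 1,0,1,0,0,1,1,0,0,0 for degrees 0…9.
Finally multiplying by (1 + q³ + q⁶), the product of all factors after the first has coefficients 1,0,1,1,0,2,2,0,2,1 for degrees 0…9.
[q⁹] = 1·1 + 1·2 + 1·1 = 4.

4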